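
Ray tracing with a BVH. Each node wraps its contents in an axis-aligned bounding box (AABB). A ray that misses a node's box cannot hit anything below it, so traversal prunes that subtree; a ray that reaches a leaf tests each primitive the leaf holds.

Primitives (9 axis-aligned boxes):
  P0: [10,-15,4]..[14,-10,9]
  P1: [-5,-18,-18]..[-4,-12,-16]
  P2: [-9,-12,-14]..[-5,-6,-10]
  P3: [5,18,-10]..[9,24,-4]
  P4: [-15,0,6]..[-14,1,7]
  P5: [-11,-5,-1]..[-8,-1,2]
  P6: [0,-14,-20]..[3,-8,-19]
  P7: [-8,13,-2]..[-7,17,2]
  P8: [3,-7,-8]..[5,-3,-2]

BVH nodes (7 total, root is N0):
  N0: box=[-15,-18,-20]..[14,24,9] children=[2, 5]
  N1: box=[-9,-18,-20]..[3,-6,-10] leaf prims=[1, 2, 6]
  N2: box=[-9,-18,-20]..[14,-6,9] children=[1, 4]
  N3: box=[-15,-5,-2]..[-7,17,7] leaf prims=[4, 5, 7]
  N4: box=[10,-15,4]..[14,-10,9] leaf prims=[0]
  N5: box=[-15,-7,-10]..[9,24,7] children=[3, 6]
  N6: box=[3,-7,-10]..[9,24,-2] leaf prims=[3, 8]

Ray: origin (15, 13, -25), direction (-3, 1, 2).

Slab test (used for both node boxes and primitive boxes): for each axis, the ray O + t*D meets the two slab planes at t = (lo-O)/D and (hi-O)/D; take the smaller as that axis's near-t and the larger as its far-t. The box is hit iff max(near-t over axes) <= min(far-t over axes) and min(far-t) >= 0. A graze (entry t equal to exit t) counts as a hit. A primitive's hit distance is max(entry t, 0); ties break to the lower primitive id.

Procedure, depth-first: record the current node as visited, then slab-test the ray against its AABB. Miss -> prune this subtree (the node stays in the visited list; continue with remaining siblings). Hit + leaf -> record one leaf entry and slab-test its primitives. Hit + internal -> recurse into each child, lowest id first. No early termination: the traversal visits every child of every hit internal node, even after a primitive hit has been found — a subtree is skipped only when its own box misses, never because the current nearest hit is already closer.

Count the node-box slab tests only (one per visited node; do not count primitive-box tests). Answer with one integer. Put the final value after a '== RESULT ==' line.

Traverse from the root:
N0 x:[1/3,10] y:[-31,11] z:[5/2,17] -> hit [5/2,10], descend [2, 5]
  N2 x:[1/3,8] y:[-31,-19] z:[5/2,17] -> miss, prune
  N5 x:[2,10] y:[-20,11] z:[15/2,16] -> hit [15/2,10], descend [3, 6]
    N3 x:[22/3,10] y:[-18,4] z:[23/2,16] -> miss, prune
    N6 x:[2,4] y:[-20,11] z:[15/2,23/2] -> miss, prune

Summary -> nodes [0, 2, 5, 3, 6]; box-tests=5; leaf-entries=0; first=miss

== RESULT ==
5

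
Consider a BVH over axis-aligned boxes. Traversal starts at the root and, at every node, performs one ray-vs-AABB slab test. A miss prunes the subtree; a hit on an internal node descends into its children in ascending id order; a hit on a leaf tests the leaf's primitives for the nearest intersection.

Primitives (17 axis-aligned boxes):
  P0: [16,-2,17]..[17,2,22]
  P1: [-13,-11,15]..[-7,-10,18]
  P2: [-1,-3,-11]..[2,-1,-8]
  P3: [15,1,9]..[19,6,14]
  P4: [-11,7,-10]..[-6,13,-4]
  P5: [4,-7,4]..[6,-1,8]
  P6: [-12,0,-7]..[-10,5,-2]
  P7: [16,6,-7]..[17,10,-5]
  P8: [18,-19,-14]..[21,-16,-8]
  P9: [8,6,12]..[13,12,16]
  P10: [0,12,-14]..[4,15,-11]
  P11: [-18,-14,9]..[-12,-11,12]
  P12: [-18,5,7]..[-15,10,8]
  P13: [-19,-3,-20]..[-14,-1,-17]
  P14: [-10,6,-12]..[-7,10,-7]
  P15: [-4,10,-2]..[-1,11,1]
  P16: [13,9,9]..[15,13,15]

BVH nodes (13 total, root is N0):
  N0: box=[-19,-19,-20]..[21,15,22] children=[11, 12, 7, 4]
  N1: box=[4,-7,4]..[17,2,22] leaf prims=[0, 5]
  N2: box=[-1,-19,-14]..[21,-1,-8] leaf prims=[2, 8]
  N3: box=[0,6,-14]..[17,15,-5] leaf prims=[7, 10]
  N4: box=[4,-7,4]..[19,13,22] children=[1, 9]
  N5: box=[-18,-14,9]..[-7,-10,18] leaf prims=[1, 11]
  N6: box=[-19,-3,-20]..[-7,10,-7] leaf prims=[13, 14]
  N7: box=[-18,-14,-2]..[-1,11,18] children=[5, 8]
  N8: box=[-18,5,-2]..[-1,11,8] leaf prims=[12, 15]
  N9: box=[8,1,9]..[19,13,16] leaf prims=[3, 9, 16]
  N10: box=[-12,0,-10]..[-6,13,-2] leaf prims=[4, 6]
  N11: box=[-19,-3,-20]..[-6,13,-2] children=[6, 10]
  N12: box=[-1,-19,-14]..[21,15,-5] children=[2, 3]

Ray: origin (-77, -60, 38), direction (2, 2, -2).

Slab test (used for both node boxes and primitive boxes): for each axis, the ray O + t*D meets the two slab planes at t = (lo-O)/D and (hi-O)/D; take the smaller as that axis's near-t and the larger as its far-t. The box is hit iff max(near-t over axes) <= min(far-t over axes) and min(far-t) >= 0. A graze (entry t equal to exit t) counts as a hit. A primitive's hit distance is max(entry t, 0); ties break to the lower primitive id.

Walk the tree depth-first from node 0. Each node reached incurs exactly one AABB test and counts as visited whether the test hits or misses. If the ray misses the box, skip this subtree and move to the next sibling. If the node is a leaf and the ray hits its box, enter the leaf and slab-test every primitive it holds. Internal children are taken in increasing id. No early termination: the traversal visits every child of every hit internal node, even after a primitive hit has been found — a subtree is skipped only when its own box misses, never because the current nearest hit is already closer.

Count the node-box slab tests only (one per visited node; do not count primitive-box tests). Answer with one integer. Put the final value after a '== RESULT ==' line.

Traverse from the root:
N0 x:[29,49] y:[41/2,75/2] z:[8,29] -> hit [29,29], descend [4, 7, 11, 12]
  N4 x:[81/2,48] y:[53/2,73/2] z:[8,17] -> miss, prune
  N7 x:[59/2,38] y:[23,71/2] z:[10,20] -> miss, prune
  N11 x:[29,71/2] y:[57/2,73/2] z:[20,29] -> hit [29,29], descend [6, 10]
    N6 x:[29,35] y:[57/2,35] z:[45/2,29] -> hit [29,29] leaf, test {P13@t=29, P14(miss)}
    N10 x:[65/2,71/2] y:[30,73/2] z:[20,24] -> miss, prune
  N12 x:[38,49] y:[41/2,75/2] z:[43/2,26] -> miss, prune

order=[0, 4, 7, 11, 6, 10, 12]  |boxes|=7  |leaves|=1  hit=P13

== RESULT ==
7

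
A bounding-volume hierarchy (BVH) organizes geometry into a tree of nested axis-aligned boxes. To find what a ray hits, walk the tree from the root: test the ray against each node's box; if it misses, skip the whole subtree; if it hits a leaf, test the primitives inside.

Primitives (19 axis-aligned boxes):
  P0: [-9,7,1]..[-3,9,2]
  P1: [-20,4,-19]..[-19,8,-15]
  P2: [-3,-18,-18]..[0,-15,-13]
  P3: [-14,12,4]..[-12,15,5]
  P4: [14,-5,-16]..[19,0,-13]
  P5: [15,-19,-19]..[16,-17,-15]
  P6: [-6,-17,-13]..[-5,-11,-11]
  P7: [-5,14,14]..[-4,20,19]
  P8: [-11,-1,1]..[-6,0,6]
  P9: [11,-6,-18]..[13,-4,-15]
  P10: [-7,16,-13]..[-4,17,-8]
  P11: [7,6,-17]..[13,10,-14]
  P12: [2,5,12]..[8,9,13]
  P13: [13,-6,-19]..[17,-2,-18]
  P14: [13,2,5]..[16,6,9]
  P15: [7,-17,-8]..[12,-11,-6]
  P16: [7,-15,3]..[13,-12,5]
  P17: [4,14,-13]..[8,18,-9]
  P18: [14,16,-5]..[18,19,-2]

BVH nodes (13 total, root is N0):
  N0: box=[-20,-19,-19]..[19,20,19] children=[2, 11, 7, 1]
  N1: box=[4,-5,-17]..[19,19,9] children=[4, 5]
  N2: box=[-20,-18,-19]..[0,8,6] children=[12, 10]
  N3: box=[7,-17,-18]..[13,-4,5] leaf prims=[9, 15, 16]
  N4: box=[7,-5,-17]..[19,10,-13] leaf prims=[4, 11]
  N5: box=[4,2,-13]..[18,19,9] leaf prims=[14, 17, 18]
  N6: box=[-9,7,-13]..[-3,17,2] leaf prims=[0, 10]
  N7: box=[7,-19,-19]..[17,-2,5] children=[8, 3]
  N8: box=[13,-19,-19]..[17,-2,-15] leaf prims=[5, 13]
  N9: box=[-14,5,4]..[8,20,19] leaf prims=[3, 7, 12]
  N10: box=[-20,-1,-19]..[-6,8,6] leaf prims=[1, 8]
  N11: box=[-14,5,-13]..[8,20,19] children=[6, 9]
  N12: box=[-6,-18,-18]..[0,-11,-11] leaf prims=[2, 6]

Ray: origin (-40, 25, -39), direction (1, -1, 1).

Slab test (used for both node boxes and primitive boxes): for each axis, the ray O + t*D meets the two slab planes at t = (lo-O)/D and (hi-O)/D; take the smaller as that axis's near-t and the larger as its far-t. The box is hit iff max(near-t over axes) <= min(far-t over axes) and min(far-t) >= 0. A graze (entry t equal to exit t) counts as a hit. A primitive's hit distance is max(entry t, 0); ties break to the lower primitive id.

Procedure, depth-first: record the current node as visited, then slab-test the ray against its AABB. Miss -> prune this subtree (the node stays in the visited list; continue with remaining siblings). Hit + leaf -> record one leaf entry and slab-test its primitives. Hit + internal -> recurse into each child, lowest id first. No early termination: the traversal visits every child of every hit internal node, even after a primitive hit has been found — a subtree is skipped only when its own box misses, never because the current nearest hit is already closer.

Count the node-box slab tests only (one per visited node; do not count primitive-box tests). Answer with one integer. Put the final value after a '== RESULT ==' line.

Traverse from the root:
N0 x:[20,59] y:[5,44] z:[20,58] -> hit [20,44], descend [1, 2, 7, 11]
  N1 x:[44,59] y:[6,30] z:[22,48] -> miss, prune
  N2 x:[20,40] y:[17,43] z:[20,45] -> hit [20,40], descend [10, 12]
    N10 x:[20,34] y:[17,26] z:[20,45] -> hit [20,26] leaf, test {P1@t=20, P8(miss)}
    N12 x:[34,40] y:[36,43] z:[21,28] -> miss, prune
  N7 x:[47,57] y:[27,44] z:[20,44] -> miss, prune
  N11 x:[26,48] y:[5,20] z:[26,58] -> miss, prune

Visited [0, 1, 2, 10, 12, 7, 11]. Tests: 7 box, 1 leaf. Nearest: P1.

== RESULT ==
7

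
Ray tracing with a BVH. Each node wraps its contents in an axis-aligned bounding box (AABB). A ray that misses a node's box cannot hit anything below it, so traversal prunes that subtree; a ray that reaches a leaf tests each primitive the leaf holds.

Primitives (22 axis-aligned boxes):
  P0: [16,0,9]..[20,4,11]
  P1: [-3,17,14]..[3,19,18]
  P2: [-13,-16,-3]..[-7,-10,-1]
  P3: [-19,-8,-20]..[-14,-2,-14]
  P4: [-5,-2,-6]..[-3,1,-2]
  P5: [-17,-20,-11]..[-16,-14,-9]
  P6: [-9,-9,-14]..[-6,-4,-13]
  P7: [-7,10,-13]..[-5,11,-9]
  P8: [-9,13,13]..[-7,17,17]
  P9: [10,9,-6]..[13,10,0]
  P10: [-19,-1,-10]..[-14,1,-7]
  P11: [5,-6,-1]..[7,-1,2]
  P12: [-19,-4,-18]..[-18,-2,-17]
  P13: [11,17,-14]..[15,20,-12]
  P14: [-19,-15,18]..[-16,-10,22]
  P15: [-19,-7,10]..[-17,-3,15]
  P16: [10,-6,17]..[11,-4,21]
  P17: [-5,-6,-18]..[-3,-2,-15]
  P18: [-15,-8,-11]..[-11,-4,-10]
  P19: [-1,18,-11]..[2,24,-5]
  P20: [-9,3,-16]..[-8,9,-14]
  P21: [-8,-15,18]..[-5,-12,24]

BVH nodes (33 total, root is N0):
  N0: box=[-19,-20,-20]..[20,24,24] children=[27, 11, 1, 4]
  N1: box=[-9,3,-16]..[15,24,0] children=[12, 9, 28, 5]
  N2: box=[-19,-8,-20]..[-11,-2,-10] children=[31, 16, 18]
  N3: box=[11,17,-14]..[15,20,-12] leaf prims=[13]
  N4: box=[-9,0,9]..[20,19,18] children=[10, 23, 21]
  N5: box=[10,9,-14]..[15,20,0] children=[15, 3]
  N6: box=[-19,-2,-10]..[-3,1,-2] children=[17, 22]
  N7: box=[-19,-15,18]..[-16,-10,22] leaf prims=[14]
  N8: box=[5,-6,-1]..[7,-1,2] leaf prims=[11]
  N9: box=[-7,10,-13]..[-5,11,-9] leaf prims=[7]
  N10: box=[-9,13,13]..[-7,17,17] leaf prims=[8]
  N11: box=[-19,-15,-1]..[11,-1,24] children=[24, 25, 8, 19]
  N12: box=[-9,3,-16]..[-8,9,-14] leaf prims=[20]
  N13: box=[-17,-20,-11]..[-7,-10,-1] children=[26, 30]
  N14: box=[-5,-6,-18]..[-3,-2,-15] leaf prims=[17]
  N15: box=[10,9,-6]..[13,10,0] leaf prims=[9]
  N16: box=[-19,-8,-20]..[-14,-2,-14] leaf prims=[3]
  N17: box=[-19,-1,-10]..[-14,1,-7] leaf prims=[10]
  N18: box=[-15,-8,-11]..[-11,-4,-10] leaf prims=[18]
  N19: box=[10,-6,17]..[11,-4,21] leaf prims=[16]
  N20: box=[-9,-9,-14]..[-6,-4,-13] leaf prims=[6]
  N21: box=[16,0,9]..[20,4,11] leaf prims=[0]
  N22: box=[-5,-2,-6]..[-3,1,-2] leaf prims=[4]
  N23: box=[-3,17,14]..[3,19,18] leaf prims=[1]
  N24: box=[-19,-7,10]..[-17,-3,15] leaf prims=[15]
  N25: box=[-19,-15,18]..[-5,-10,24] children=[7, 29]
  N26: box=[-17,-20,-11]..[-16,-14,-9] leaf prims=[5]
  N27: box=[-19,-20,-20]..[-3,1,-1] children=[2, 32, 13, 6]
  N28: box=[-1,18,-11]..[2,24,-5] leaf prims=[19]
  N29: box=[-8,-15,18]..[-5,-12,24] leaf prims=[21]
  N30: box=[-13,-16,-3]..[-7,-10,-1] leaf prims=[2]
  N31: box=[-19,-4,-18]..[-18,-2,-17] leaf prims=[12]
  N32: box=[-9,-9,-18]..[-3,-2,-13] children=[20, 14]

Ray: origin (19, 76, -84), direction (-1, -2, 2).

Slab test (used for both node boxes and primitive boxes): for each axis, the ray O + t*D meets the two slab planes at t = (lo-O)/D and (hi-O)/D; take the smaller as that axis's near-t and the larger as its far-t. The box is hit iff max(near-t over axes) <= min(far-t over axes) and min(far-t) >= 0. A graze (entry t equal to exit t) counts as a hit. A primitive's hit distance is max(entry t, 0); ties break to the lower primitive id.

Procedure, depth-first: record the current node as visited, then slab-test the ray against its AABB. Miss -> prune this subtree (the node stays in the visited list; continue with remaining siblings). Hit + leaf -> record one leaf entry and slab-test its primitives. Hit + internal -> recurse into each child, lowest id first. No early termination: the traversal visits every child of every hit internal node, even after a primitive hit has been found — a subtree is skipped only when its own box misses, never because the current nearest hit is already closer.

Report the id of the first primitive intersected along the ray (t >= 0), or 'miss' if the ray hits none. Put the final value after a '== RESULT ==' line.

Walk:
N0 x:[-1,38] y:[26,48] z:[32,54] -> hit [32,38], descend [1, 4, 11, 27]
  N1 x:[4,28] y:[26,73/2] z:[34,42] -> miss, prune
  N4 x:[-1,28] y:[57/2,38] z:[93/2,51] -> miss, prune
  N11 x:[8,38] y:[77/2,91/2] z:[83/2,54] -> miss, prune
  N27 x:[22,38] y:[75/2,48] z:[32,83/2] -> hit [75/2,38], descend [2, 6, 13, 32]
    N2 x:[30,38] y:[39,42] z:[32,37] -> miss, prune
    N6 x:[22,38] y:[75/2,39] z:[37,41] -> hit [75/2,38], descend [17, 22]
      N17 x:[33,38] y:[75/2,77/2] z:[37,77/2] -> hit [75/2,38] leaf, test {P10@t=75/2}
      N22 x:[22,24] y:[75/2,39] z:[39,41] -> miss, prune
    N13 x:[26,36] y:[43,48] z:[73/2,83/2] -> miss, prune
    N32 x:[22,28] y:[39,85/2] z:[33,71/2] -> miss, prune

11 AABB tests over nodes [0, 1, 4, 11, 27, 2, 6, 17, 22, 13, 32]; 1 leaf entered; closest P10.

== RESULT ==
10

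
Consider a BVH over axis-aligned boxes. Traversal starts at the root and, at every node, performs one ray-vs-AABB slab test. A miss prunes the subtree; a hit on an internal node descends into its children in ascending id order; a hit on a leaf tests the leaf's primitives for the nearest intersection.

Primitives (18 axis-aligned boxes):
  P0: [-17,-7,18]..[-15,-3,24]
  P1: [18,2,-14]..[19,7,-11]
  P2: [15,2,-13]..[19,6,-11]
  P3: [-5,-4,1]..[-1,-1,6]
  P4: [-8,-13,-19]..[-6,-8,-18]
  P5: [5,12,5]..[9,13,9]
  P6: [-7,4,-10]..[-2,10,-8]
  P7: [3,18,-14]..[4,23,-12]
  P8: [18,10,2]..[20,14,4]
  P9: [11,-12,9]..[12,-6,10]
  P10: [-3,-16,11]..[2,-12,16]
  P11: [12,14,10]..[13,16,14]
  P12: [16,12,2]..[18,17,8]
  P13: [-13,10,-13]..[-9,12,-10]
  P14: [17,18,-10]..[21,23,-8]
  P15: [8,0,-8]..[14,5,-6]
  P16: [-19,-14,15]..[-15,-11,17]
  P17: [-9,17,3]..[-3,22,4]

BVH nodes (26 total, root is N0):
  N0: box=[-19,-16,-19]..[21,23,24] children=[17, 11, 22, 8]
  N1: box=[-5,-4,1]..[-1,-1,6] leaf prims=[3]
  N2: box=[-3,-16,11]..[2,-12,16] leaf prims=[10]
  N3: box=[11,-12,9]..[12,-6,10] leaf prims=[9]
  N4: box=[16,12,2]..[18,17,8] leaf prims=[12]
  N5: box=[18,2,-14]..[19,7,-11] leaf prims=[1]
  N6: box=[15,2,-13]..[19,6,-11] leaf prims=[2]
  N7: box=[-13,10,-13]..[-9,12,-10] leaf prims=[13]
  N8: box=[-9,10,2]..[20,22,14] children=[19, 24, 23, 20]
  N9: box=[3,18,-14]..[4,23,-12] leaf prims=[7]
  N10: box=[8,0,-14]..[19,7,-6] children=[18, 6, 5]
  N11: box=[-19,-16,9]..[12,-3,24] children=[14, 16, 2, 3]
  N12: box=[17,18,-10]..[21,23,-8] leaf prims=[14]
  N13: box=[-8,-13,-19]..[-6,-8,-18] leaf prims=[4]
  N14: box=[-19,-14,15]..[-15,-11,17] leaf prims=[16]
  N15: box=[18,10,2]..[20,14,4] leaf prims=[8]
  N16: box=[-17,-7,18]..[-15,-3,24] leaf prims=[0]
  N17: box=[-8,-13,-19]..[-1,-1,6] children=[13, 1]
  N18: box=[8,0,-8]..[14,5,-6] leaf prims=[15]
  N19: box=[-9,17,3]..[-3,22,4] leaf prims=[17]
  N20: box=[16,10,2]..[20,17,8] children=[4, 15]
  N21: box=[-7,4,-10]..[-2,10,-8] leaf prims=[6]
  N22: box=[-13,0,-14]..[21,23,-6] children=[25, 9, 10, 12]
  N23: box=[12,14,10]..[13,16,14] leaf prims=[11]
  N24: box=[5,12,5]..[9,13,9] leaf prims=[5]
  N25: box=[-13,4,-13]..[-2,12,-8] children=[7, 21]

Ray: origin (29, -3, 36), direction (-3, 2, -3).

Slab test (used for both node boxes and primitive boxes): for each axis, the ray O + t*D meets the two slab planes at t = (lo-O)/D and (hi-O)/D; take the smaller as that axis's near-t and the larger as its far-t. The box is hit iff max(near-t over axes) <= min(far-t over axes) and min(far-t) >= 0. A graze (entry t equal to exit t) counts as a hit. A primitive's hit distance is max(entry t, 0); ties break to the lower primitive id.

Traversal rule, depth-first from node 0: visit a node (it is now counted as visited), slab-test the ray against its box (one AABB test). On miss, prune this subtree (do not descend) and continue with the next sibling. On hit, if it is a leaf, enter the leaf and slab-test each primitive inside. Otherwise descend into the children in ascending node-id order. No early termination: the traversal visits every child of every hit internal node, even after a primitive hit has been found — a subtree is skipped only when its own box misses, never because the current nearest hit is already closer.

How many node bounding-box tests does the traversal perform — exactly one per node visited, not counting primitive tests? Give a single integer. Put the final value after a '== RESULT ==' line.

Walk:
N0 x:[8/3,16] y:[-13/2,13] z:[4,55/3] -> hit [4,13], descend [8, 11, 17, 22]
  N8 x:[3,38/3] y:[13/2,25/2] z:[22/3,34/3] -> hit [22/3,34/3], descend [19, 20, 23, 24]
    N19 x:[32/3,38/3] y:[10,25/2] z:[32/3,11] -> hit [32/3,11] leaf, test {P17@t=32/3}
    N20 x:[3,13/3] y:[13/2,10] z:[28/3,34/3] -> miss, prune
    N23 x:[16/3,17/3] y:[17/2,19/2] z:[22/3,26/3] -> miss, prune
    N24 x:[20/3,8] y:[15/2,8] z:[9,31/3] -> miss, prune
  N11 x:[17/3,16] y:[-13/2,0] z:[4,9] -> miss, prune
  N17 x:[10,37/3] y:[-5,1] z:[10,55/3] -> miss, prune
  N22 x:[8/3,14] y:[3/2,13] z:[14,50/3] -> miss, prune

Visited [0, 8, 19, 20, 23, 24, 11, 17, 22]. Tests: 9 box, 1 leaf. Nearest: P17.

== RESULT ==
9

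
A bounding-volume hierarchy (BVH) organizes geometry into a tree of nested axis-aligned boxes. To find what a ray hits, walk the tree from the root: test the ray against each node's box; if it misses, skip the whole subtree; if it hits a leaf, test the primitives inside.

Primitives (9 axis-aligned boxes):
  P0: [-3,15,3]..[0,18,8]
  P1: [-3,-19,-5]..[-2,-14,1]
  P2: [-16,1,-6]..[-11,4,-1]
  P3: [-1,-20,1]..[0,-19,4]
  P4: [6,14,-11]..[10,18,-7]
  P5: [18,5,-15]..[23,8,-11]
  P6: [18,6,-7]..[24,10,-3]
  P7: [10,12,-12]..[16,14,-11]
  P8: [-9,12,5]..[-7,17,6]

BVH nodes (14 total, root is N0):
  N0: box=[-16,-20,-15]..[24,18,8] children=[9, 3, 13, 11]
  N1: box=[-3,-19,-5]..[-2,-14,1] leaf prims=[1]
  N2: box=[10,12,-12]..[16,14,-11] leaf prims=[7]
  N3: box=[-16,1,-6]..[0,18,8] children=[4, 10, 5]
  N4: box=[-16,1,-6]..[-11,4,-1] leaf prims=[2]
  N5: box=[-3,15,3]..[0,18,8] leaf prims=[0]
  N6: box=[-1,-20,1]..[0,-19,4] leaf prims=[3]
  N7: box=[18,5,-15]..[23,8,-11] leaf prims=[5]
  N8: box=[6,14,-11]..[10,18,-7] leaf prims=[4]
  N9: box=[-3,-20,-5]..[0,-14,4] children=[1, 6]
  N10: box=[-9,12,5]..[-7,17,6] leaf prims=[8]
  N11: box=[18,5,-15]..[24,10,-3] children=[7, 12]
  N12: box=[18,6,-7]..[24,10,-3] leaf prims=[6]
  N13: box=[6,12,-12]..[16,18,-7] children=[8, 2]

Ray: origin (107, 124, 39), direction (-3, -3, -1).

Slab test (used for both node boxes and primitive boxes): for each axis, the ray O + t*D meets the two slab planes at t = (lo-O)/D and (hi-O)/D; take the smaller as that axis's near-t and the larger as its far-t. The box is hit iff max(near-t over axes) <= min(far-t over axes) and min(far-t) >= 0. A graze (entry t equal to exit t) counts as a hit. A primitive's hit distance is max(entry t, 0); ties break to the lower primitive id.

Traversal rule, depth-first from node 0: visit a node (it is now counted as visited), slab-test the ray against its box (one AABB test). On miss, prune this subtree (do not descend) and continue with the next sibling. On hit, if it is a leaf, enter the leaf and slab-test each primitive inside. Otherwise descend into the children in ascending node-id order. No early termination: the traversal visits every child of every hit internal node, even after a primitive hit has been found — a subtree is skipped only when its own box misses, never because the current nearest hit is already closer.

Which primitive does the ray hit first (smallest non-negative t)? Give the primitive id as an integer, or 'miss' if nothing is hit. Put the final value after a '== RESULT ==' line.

Trace the traversal:
N0 x:[83/3,41] y:[106/3,48] z:[31,54] -> hit [106/3,41], descend [3, 9, 11, 13]
  N3 x:[107/3,41] y:[106/3,41] z:[31,45] -> hit [107/3,41], descend [4, 5, 10]
    N4 x:[118/3,41] y:[40,41] z:[40,45] -> hit [40,41] leaf, test {P2@t=40}
    N5 x:[107/3,110/3] y:[106/3,109/3] z:[31,36] -> hit [107/3,36] leaf, test {P0@t=107/3}
    N10 x:[38,116/3] y:[107/3,112/3] z:[33,34] -> miss, prune
  N9 x:[107/3,110/3] y:[46,48] z:[35,44] -> miss, prune
  N11 x:[83/3,89/3] y:[38,119/3] z:[42,54] -> miss, prune
  N13 x:[91/3,101/3] y:[106/3,112/3] z:[46,51] -> miss, prune

8 AABB tests over nodes [0, 3, 4, 5, 10, 9, 11, 13]; 2 leaves entered; closest P0.

== RESULT ==
0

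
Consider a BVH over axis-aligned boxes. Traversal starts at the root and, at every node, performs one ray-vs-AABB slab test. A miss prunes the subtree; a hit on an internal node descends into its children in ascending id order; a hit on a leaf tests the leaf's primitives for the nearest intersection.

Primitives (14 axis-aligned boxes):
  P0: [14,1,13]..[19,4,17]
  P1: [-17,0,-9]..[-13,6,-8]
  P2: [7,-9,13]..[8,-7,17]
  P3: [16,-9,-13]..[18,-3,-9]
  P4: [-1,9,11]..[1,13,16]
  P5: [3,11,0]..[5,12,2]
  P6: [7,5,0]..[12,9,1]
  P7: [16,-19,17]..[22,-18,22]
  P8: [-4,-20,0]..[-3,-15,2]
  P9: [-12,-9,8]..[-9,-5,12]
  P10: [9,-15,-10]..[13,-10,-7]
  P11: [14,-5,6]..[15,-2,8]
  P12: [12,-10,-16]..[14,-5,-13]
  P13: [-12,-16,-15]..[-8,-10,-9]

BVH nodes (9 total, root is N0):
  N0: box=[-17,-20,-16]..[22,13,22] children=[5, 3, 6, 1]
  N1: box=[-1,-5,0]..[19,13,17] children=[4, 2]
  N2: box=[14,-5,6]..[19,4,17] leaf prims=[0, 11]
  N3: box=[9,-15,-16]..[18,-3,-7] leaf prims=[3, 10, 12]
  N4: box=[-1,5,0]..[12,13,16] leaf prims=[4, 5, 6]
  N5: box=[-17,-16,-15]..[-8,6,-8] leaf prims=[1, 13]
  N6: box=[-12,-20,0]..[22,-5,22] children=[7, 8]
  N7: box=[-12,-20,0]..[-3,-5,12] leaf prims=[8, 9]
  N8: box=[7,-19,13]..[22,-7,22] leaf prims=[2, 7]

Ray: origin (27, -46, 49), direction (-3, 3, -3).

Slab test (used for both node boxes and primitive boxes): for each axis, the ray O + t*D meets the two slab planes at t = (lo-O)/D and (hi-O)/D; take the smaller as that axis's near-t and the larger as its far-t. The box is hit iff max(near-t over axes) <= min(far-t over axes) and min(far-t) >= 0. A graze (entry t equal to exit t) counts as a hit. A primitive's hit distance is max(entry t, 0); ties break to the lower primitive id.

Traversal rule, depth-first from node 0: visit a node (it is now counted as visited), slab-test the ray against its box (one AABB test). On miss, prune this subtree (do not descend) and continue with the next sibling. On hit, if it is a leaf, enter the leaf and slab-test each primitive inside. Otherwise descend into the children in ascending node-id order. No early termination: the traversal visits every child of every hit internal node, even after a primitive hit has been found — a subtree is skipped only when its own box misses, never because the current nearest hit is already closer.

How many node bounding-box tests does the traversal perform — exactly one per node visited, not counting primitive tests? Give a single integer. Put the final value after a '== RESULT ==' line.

Traverse from the root:
N0 x:[5/3,44/3] y:[26/3,59/3] z:[9,65/3] -> hit [9,44/3], descend [1, 3, 5, 6]
  N1 x:[8/3,28/3] y:[41/3,59/3] z:[32/3,49/3] -> miss, prune
  N3 x:[3,6] y:[31/3,43/3] z:[56/3,65/3] -> miss, prune
  N5 x:[35/3,44/3] y:[10,52/3] z:[19,64/3] -> miss, prune
  N6 x:[5/3,13] y:[26/3,41/3] z:[9,49/3] -> hit [9,13], descend [7, 8]
    N7 x:[10,13] y:[26/3,41/3] z:[37/3,49/3] -> hit [37/3,13] leaf, test {P8(miss), P9@t=37/3}
    N8 x:[5/3,20/3] y:[9,13] z:[9,12] -> miss, prune

Summary -> nodes [0, 1, 3, 5, 6, 7, 8]; box-tests=7; leaf-entries=1; first=P9

== RESULT ==
7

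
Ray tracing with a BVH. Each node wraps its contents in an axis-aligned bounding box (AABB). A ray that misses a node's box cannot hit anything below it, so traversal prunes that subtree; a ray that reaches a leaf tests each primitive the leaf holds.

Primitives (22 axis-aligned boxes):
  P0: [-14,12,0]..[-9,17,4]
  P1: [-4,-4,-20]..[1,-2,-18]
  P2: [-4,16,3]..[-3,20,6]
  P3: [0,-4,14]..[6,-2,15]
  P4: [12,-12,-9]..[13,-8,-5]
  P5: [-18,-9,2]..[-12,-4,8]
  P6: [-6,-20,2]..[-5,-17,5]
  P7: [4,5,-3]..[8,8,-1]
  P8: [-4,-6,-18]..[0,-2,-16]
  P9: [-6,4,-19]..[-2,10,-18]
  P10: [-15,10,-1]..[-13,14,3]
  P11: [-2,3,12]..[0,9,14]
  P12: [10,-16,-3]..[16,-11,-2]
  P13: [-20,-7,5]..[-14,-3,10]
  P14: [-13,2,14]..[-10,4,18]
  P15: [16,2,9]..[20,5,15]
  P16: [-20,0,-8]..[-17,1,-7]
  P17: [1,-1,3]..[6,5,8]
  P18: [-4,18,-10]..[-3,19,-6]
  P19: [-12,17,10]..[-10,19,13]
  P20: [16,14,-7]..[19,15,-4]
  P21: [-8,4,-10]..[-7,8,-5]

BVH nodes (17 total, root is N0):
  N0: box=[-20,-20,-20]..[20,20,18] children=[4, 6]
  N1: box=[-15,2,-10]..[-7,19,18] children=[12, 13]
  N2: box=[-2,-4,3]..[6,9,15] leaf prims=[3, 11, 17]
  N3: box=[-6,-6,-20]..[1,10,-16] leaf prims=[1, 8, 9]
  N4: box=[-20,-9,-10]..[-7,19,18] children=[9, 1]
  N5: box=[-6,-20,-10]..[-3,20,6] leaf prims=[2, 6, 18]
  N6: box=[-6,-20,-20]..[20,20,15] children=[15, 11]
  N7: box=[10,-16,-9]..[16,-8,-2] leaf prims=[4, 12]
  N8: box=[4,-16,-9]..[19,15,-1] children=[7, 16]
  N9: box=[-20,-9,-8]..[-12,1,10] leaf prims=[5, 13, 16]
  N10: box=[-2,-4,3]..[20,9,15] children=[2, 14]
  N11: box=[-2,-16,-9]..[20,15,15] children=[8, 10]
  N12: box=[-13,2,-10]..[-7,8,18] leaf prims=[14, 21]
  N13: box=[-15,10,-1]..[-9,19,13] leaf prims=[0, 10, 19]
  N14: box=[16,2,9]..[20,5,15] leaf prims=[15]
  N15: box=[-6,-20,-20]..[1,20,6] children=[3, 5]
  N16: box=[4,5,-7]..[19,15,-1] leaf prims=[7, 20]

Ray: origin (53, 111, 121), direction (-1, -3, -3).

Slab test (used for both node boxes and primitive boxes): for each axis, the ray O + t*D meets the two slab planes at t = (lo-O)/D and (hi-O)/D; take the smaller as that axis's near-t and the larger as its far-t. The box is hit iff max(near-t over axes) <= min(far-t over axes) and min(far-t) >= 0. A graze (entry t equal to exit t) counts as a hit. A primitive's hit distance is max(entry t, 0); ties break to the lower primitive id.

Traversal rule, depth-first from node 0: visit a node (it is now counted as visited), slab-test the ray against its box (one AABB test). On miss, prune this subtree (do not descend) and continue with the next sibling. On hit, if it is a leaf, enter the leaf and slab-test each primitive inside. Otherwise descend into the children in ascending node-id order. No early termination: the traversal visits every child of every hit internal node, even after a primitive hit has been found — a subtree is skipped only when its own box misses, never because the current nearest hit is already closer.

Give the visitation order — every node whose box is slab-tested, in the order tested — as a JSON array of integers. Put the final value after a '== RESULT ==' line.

Trace the traversal:
N0 x:[33,73] y:[91/3,131/3] z:[103/3,47] -> hit [103/3,131/3], descend [4, 6]
  N4 x:[60,73] y:[92/3,40] z:[103/3,131/3] -> miss, prune
  N6 x:[33,59] y:[91/3,131/3] z:[106/3,47] -> hit [106/3,131/3], descend [11, 15]
    N11 x:[33,55] y:[32,127/3] z:[106/3,130/3] -> hit [106/3,127/3], descend [8, 10]
      N8 x:[34,49] y:[32,127/3] z:[122/3,130/3] -> hit [122/3,127/3], descend [7, 16]
        N7 x:[37,43] y:[119/3,127/3] z:[41,130/3] -> hit [41,127/3] leaf, test {P4(miss), P12@t=41}
        N16 x:[34,49] y:[32,106/3] z:[122/3,128/3] -> miss, prune
      N10 x:[33,55] y:[34,115/3] z:[106/3,118/3] -> hit [106/3,115/3], descend [2, 14]
        N2 x:[47,55] y:[34,115/3] z:[106/3,118/3] -> miss, prune
        N14 x:[33,37] y:[106/3,109/3] z:[106/3,112/3] -> hit [106/3,109/3] leaf, test {P15@t=106/3}
    N15 x:[52,59] y:[91/3,131/3] z:[115/3,47] -> miss, prune

Summary -> nodes [0, 4, 6, 11, 8, 7, 16, 10, 2, 14, 15]; box-tests=11; leaf-entries=2; first=P15

== RESULT ==
[0, 4, 6, 11, 8, 7, 16, 10, 2, 14, 15]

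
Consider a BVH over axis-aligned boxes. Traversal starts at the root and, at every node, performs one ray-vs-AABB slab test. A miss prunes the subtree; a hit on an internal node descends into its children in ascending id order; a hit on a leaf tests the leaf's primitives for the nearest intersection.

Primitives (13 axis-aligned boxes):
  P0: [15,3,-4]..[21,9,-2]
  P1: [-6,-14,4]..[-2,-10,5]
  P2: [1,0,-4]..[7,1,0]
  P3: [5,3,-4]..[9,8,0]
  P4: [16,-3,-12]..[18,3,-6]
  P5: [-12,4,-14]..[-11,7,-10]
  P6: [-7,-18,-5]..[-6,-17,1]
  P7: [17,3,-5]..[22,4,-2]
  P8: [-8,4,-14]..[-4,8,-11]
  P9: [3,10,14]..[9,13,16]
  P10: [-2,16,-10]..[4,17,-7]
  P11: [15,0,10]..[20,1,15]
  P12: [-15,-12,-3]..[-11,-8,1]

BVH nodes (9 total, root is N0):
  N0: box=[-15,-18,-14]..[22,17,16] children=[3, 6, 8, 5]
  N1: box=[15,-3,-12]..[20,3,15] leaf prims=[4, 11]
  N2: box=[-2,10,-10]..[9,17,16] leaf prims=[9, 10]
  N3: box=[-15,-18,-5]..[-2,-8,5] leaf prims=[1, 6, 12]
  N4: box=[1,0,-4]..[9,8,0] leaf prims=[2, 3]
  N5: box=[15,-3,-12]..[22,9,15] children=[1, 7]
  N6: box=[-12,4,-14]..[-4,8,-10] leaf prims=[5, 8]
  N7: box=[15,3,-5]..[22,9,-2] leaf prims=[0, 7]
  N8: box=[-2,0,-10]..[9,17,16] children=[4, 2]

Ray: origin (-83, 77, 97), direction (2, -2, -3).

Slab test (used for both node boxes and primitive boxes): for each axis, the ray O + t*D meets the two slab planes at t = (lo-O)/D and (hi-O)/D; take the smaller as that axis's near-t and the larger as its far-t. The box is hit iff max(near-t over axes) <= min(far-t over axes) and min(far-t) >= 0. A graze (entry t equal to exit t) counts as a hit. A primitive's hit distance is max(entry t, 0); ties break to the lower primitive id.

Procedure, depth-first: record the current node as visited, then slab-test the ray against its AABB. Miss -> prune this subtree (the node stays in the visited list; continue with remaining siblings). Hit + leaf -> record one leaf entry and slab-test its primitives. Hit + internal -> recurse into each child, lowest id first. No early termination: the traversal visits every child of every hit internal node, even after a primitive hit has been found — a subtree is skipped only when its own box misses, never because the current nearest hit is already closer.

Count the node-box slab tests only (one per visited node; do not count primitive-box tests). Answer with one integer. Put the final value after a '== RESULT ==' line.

Trace the traversal:
N0 x:[34,105/2] y:[30,95/2] z:[27,37] -> hit [34,37], descend [3, 5, 6, 8]
  N3 x:[34,81/2] y:[85/2,95/2] z:[92/3,34] -> miss, prune
  N5 x:[49,105/2] y:[34,40] z:[82/3,109/3] -> miss, prune
  N6 x:[71/2,79/2] y:[69/2,73/2] z:[107/3,37] -> hit [107/3,73/2] leaf, test {P5@t=107/3, P8(miss)}
  N8 x:[81/2,46] y:[30,77/2] z:[27,107/3] -> miss, prune

order=[0, 3, 5, 6, 8]  |boxes|=5  |leaves|=1  hit=P5

== RESULT ==
5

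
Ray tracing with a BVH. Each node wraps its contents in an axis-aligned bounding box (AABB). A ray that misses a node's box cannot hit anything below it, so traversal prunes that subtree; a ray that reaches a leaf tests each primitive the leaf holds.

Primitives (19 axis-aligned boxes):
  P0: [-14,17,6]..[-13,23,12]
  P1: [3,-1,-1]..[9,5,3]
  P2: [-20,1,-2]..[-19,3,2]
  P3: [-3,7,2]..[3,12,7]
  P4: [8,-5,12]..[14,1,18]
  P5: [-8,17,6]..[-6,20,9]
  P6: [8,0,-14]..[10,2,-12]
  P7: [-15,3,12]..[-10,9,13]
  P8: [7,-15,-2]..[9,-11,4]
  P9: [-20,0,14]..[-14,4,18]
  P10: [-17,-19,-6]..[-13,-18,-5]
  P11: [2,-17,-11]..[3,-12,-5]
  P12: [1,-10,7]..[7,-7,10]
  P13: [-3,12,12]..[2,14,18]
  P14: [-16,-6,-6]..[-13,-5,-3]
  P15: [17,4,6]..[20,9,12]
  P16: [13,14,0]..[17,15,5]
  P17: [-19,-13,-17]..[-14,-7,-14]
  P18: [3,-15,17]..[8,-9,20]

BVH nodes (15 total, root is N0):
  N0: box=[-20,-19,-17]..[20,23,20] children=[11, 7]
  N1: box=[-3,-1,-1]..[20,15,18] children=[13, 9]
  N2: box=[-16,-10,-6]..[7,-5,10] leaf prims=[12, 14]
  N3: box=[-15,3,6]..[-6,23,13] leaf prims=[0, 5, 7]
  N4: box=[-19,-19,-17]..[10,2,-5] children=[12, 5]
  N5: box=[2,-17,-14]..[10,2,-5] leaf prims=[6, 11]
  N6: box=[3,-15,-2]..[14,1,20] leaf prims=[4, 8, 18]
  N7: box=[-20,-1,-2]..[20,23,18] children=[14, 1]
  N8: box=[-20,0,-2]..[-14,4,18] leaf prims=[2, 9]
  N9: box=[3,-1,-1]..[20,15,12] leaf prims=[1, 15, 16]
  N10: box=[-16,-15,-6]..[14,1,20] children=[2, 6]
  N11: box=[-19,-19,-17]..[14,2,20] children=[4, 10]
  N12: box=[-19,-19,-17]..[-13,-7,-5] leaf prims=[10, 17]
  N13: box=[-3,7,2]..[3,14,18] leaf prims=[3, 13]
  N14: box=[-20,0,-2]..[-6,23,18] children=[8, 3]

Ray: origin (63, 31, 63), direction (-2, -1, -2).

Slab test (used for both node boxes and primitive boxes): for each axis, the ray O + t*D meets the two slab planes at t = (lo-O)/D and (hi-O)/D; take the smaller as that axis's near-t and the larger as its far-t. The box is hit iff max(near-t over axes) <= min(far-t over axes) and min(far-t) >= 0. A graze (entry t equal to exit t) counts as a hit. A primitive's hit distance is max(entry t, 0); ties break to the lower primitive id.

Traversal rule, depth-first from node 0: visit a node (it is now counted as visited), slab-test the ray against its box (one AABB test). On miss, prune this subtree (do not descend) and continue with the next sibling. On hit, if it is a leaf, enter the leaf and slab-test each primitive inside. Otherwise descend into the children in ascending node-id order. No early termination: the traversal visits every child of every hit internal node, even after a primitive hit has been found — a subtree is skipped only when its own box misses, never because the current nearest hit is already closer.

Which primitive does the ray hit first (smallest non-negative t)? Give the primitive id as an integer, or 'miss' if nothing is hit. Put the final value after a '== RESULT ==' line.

Traverse from the root:
N0 x:[43/2,83/2] y:[8,50] z:[43/2,40] -> hit [43/2,40], descend [7, 11]
  N7 x:[43/2,83/2] y:[8,32] z:[45/2,65/2] -> hit [45/2,32], descend [1, 14]
    N1 x:[43/2,33] y:[16,32] z:[45/2,32] -> hit [45/2,32], descend [9, 13]
      N9 x:[43/2,30] y:[16,32] z:[51/2,32] -> hit [51/2,30] leaf, test {P1@t=30, P15(miss), P16(miss)}
      N13 x:[30,33] y:[17,24] z:[45/2,61/2] -> miss, prune
    N14 x:[69/2,83/2] y:[8,31] z:[45/2,65/2] -> miss, prune
  N11 x:[49/2,41] y:[29,50] z:[43/2,40] -> hit [29,40], descend [4, 10]
    N4 x:[53/2,41] y:[29,50] z:[34,40] -> hit [34,40], descend [5, 12]
      N5 x:[53/2,61/2] y:[29,48] z:[34,77/2] -> miss, prune
      N12 x:[38,41] y:[38,50] z:[34,40] -> hit [38,40] leaf, test {P10(miss), P17@t=77/2}
    N10 x:[49/2,79/2] y:[30,46] z:[43/2,69/2] -> hit [30,69/2], descend [2, 6]
      N2 x:[28,79/2] y:[36,41] z:[53/2,69/2] -> miss, prune
      N6 x:[49/2,30] y:[30,46] z:[43/2,65/2] -> hit [30,30] leaf, test {P4(miss), P8(miss), P18(miss)}

13 AABB tests over nodes [0, 7, 1, 9, 13, 14, 11, 4, 5, 12, 10, 2, 6]; 3 leaves entered; closest P1.

== RESULT ==
1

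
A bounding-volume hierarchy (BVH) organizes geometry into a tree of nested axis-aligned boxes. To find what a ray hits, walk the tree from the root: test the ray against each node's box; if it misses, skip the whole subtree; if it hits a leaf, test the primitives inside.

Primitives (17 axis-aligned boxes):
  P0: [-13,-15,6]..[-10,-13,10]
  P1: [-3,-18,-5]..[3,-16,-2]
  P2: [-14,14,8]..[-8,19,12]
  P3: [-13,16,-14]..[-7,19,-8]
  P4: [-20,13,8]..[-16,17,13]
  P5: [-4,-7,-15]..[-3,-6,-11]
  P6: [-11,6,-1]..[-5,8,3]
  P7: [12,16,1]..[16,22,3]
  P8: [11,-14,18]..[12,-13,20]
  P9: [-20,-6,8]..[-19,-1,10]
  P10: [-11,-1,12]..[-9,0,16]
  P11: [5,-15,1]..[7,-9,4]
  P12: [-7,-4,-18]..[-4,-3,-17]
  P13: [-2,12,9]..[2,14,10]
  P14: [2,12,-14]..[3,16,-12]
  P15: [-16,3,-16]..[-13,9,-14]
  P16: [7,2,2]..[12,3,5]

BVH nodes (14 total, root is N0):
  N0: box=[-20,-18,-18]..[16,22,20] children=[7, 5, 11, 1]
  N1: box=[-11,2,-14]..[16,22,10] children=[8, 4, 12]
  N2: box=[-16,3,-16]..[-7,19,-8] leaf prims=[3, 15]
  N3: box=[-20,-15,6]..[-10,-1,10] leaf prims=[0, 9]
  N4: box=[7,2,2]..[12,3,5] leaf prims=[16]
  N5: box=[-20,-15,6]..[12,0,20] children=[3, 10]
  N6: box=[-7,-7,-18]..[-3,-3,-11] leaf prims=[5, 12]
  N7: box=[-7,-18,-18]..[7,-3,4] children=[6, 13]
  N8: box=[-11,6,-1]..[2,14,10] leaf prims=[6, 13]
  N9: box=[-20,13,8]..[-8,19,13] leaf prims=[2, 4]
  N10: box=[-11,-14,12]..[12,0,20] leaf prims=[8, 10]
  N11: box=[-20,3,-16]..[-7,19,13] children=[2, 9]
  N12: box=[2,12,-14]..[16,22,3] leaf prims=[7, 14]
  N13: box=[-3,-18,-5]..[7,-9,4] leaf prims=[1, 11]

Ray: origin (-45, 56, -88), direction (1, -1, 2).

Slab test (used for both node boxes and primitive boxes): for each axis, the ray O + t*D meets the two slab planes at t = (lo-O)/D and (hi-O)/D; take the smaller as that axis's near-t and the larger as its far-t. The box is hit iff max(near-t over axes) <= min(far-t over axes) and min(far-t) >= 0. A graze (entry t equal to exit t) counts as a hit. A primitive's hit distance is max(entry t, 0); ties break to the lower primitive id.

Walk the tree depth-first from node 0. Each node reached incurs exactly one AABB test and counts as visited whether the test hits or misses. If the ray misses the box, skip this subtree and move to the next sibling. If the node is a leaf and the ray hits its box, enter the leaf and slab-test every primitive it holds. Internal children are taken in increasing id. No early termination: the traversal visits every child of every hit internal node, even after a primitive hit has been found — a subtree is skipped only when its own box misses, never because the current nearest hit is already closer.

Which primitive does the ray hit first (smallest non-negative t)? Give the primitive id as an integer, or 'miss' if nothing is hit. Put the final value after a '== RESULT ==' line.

Walk:
N0 x:[25,61] y:[34,74] z:[35,54] -> hit [35,54], descend [1, 5, 7, 11]
  N1 x:[34,61] y:[34,54] z:[37,49] -> hit [37,49], descend [4, 8, 12]
    N4 x:[52,57] y:[53,54] z:[45,93/2] -> miss, prune
    N8 x:[34,47] y:[42,50] z:[87/2,49] -> hit [87/2,47] leaf, test {P6(miss), P13(miss)}
    N12 x:[47,61] y:[34,44] z:[37,91/2] -> miss, prune
  N5 x:[25,57] y:[56,71] z:[47,54] -> miss, prune
  N7 x:[38,52] y:[59,74] z:[35,46] -> miss, prune
  N11 x:[25,38] y:[37,53] z:[36,101/2] -> hit [37,38], descend [2, 9]
    N2 x:[29,38] y:[37,53] z:[36,40] -> hit [37,38] leaf, test {P3@t=37, P15(miss)}
    N9 x:[25,37] y:[37,43] z:[48,101/2] -> miss, prune

Summary -> nodes [0, 1, 4, 8, 12, 5, 7, 11, 2, 9]; box-tests=10; leaf-entries=2; first=P3

== RESULT ==
3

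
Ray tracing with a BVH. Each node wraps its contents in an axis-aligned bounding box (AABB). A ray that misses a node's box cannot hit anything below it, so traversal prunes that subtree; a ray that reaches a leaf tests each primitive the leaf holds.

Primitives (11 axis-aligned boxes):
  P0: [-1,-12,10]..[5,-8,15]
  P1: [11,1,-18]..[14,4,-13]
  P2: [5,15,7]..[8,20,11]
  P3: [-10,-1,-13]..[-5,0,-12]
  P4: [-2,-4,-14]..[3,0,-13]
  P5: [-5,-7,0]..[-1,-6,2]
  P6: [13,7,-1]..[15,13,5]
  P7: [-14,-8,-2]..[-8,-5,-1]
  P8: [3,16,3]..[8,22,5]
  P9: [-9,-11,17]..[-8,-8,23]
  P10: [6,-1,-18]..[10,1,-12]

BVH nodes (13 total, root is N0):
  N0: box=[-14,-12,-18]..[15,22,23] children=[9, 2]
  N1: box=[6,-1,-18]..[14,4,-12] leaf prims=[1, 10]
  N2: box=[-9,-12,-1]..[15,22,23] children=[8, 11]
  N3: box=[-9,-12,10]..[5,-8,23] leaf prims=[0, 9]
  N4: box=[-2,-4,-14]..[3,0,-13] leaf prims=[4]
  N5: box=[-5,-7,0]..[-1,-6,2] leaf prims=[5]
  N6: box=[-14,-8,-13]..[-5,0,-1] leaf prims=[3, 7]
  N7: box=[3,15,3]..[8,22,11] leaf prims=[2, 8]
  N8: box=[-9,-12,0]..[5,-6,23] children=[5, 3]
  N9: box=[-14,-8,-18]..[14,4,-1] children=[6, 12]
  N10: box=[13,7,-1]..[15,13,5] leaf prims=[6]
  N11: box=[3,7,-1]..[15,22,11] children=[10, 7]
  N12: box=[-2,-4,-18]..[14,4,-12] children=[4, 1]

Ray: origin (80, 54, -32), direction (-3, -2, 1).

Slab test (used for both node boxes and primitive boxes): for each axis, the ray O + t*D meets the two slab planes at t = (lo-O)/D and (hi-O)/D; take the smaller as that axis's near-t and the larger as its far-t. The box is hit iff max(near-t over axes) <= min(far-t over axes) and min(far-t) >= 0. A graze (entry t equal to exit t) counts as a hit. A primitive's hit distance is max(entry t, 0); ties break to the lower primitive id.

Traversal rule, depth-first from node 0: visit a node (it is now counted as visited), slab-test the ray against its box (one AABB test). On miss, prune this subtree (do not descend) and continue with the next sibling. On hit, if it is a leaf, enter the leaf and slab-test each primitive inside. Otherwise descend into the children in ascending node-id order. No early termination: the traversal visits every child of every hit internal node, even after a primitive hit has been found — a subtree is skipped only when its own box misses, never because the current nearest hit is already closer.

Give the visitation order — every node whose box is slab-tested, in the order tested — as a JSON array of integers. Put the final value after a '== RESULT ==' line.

Trace the traversal:
N0 x:[65/3,94/3] y:[16,33] z:[14,55] -> hit [65/3,94/3], descend [2, 9]
  N2 x:[65/3,89/3] y:[16,33] z:[31,55] -> miss, prune
  N9 x:[22,94/3] y:[25,31] z:[14,31] -> hit [25,31], descend [6, 12]
    N6 x:[85/3,94/3] y:[27,31] z:[19,31] -> hit [85/3,31] leaf, test {P3(miss), P7@t=30}
    N12 x:[22,82/3] y:[25,29] z:[14,20] -> miss, prune

order=[0, 2, 9, 6, 12]  |boxes|=5  |leaves|=1  hit=P7

== RESULT ==
[0, 2, 9, 6, 12]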